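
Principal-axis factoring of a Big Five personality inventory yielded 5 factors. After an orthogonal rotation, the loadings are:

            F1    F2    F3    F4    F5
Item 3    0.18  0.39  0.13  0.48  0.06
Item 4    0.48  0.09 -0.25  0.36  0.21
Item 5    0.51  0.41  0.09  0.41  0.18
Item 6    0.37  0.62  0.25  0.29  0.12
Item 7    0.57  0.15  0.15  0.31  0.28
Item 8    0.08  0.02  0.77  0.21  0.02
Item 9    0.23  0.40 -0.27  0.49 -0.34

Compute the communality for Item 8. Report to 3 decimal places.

0.644

h² = 0.08² + 0.02² + 0.77² + 0.21² + 0.02² = 0.0064 + 0.0004 + 0.5929 + 0.0441 + 0.0004 = 0.6442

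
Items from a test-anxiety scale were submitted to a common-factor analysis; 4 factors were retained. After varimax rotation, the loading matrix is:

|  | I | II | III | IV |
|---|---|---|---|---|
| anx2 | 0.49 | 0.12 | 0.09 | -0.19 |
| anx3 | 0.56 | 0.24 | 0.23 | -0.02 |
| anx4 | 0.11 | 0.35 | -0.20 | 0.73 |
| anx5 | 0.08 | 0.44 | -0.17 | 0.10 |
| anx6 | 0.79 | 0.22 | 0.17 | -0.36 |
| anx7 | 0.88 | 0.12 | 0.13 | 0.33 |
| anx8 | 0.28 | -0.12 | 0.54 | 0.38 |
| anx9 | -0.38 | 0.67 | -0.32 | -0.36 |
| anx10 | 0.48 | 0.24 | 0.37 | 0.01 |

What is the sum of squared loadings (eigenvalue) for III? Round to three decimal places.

0.707

SS loadings for III = 0.09² + 0.23² + (-0.20)² + (-0.17)² + 0.17² + 0.13² + 0.54² + (-0.32)² + 0.37² = 0.0081 + 0.0529 + 0.0400 + 0.0289 + 0.0289 + 0.0169 + 0.2916 + 0.1024 + 0.1369 = 0.7066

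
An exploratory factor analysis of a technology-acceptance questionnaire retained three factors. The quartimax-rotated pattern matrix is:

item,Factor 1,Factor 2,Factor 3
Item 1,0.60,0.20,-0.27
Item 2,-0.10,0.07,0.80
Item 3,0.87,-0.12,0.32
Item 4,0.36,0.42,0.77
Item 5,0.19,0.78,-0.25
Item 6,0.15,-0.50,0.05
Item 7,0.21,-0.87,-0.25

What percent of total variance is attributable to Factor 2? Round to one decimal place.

26.4%

SS loadings for Factor 2 = 0.20² + 0.07² + (-0.12)² + 0.42² + 0.78² + (-0.50)² + (-0.87)² = 1.8510
With 7 standardized items, total variance = 7. Proportion = 1.8510/7 = 0.2644 → 26.44%.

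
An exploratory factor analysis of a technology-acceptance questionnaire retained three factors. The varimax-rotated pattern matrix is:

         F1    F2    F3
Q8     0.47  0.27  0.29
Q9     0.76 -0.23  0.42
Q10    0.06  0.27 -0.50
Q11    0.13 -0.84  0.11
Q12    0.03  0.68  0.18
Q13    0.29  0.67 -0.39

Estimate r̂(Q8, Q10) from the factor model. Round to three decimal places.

-0.044

r̂ = Σ λ_i·λ_j across factors = (0.47)(0.06) + (0.27)(0.27) + (0.29)(-0.50)
  = +0.0282 +0.0729 -0.1450 = -0.0439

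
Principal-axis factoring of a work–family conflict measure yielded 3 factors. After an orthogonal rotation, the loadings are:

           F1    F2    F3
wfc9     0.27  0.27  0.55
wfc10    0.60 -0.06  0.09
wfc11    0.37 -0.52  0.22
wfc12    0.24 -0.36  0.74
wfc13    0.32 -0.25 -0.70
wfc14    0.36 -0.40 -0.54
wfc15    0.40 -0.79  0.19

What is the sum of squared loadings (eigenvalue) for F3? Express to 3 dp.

SS loadings for F3 = 0.55² + 0.09² + 0.22² + 0.74² + (-0.70)² + (-0.54)² + 0.19² = 0.3025 + 0.0081 + 0.0484 + 0.5476 + 0.4900 + 0.2916 + 0.0361 = 1.7243

1.724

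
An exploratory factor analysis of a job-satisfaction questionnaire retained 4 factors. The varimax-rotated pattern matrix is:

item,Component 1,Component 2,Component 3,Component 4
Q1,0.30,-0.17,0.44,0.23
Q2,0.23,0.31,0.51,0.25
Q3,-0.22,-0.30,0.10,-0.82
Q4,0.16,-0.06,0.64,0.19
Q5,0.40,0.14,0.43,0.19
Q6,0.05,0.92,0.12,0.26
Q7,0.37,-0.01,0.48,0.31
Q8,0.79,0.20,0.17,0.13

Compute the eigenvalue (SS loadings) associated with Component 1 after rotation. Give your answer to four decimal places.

SS loadings for Component 1 = 0.30² + 0.23² + (-0.22)² + 0.16² + 0.40² + 0.05² + 0.37² + 0.79² = 0.0900 + 0.0529 + 0.0484 + 0.0256 + 0.1600 + 0.0025 + 0.1369 + 0.6241 = 1.1404

1.1404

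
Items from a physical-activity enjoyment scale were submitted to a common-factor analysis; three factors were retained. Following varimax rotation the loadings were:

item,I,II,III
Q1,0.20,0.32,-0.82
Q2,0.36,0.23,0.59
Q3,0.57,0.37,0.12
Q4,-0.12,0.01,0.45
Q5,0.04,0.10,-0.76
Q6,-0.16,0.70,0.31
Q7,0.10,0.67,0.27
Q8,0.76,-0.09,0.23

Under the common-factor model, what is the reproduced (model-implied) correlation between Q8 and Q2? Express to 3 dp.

0.389

r̂ = Σ λ_i·λ_j across factors = (0.76)(0.36) + (-0.09)(0.23) + (0.23)(0.59)
  = +0.2736 -0.0207 +0.1357 = 0.3886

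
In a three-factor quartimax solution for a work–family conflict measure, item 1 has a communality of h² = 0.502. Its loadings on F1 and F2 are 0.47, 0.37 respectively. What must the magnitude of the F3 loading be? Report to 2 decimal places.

Under orthogonal rotation h² = Σλ², so λ_F3² = h² − (0.3578) = 0.502 − 0.3578 = 0.1442.
|λ| = √0.1442 = 0.3797.

0.38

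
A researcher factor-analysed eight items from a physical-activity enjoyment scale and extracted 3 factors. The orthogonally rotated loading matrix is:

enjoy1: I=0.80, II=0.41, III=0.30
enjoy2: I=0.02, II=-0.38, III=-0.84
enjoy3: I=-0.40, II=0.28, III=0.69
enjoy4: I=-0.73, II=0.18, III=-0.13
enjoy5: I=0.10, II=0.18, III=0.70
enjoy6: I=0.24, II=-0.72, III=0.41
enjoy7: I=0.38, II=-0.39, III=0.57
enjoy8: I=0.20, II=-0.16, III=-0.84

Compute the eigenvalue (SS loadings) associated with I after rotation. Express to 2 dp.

SS loadings for I = 0.80² + 0.02² + (-0.40)² + (-0.73)² + 0.10² + 0.24² + 0.38² + 0.20² = 0.6400 + 0.0004 + 0.1600 + 0.5329 + 0.0100 + 0.0576 + 0.1444 + 0.0400 = 1.5853

1.59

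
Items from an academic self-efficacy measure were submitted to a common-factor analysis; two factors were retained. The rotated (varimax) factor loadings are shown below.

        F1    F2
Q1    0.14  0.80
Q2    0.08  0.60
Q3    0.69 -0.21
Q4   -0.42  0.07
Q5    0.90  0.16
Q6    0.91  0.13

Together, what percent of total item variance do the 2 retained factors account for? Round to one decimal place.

SS loadings by factor: 2.3166, 1.0915; total = 3.4081.
Total variance with 6 standardized items is 6, so the solution explains 3.4081/6 = 0.5680 = 56.80%.

56.8%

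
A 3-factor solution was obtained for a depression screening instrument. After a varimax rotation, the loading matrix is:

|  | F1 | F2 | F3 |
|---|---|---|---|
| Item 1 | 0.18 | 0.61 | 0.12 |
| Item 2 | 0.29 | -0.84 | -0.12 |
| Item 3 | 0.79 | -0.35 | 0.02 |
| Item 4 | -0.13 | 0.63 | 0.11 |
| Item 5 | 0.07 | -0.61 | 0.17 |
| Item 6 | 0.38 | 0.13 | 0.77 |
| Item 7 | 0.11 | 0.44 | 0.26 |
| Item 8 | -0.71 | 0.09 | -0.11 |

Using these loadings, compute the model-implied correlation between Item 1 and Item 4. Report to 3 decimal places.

r̂ = Σ λ_i·λ_j across factors = (0.18)(-0.13) + (0.61)(0.63) + (0.12)(0.11)
  = -0.0234 +0.3843 +0.0132 = 0.3741

0.374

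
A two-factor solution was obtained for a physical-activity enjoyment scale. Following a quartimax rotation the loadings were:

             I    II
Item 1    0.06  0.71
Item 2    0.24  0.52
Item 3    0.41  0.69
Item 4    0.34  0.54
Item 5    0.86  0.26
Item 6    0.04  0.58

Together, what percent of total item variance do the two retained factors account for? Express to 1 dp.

SS loadings by factor: 1.0861, 1.9462; total = 3.0323.
Total variance with 6 standardized items is 6, so the solution explains 3.0323/6 = 0.5054 = 50.54%.

50.5%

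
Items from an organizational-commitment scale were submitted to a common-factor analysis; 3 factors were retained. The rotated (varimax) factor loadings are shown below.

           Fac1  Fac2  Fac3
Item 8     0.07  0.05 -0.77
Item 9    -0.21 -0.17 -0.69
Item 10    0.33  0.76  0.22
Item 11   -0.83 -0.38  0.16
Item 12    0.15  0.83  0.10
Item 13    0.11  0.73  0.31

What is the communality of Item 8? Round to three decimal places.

h² = 0.07² + 0.05² + (-0.77)² = 0.0049 + 0.0025 + 0.5929 = 0.6003

0.600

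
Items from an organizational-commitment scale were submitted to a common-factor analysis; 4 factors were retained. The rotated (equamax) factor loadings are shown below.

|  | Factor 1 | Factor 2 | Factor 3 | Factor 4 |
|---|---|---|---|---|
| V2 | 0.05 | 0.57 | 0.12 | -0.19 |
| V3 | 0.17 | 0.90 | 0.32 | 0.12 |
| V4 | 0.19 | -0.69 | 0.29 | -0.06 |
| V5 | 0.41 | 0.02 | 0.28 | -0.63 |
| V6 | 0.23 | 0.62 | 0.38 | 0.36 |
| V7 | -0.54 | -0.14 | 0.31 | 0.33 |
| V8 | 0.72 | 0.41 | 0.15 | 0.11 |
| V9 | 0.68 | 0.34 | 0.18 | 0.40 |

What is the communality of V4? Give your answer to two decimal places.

h² = 0.19² + (-0.69)² + 0.29² + (-0.06)² = 0.0361 + 0.4761 + 0.0841 + 0.0036 = 0.5999

0.60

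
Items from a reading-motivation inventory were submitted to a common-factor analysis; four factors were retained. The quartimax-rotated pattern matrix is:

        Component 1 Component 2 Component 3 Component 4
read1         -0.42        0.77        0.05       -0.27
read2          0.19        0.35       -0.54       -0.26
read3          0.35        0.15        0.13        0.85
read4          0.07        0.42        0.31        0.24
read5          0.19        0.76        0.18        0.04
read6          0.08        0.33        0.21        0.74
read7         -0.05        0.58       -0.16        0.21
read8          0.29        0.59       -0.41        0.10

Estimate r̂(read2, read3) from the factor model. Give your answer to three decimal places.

-0.172

r̂ = Σ λ_i·λ_j across factors = (0.19)(0.35) + (0.35)(0.15) + (-0.54)(0.13) + (-0.26)(0.85)
  = +0.0665 +0.0525 -0.0702 -0.2210 = -0.1722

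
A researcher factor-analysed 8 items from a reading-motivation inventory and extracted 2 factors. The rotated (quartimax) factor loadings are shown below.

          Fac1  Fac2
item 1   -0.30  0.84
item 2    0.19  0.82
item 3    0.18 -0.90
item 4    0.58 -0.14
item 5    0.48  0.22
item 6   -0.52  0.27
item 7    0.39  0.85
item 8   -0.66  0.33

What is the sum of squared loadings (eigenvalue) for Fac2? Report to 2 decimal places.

3.16

SS loadings for Fac2 = 0.84² + 0.82² + (-0.90)² + (-0.14)² + 0.22² + 0.27² + 0.85² + 0.33² = 0.7056 + 0.6724 + 0.8100 + 0.0196 + 0.0484 + 0.0729 + 0.7225 + 0.1089 = 3.1603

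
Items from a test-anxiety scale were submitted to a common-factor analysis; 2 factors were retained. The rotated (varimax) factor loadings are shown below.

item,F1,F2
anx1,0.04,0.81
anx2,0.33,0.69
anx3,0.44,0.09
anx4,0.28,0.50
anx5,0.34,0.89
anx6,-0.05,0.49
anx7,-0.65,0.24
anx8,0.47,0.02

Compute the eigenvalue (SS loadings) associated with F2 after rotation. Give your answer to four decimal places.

SS loadings for F2 = 0.81² + 0.69² + 0.09² + 0.50² + 0.89² + 0.49² + 0.24² + 0.02² = 0.6561 + 0.4761 + 0.0081 + 0.2500 + 0.7921 + 0.2401 + 0.0576 + 0.0004 = 2.4805

2.4805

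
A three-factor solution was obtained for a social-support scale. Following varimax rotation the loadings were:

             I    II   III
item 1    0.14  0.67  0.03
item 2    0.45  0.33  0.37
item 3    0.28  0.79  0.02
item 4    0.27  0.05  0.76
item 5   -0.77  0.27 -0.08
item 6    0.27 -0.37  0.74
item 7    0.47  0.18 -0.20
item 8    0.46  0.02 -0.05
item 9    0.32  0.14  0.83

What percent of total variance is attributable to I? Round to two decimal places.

17.49%

SS loadings for I = 0.14² + 0.45² + 0.28² + 0.27² + (-0.77)² + 0.27² + 0.47² + 0.46² + 0.32² = 1.5741
With 9 standardized items, total variance = 9. Proportion = 1.5741/9 = 0.1749 → 17.49%.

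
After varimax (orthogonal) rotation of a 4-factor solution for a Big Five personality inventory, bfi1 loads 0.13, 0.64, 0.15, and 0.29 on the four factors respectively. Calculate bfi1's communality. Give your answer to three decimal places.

0.533

h² = 0.13² + 0.64² + 0.15² + 0.29² = 0.0169 + 0.4096 + 0.0225 + 0.0841 = 0.5331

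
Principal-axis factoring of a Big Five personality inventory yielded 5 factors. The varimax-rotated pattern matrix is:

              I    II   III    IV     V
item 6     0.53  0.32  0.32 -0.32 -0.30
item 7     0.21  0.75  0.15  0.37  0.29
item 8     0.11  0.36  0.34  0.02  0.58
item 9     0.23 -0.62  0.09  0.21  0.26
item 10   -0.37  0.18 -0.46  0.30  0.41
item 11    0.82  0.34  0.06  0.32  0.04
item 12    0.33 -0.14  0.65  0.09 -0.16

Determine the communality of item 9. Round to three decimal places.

0.557

h² = 0.23² + (-0.62)² + 0.09² + 0.21² + 0.26² = 0.0529 + 0.3844 + 0.0081 + 0.0441 + 0.0676 = 0.5571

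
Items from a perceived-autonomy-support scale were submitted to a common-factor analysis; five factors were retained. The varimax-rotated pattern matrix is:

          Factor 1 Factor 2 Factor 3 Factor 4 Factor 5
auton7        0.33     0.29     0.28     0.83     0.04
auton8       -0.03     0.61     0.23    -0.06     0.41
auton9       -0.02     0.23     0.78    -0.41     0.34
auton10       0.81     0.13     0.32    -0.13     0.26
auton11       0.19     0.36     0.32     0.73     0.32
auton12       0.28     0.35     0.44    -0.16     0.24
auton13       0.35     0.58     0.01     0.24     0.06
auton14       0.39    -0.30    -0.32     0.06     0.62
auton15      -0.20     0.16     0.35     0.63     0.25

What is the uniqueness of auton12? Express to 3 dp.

h² = 0.28² + 0.35² + 0.44² + (-0.16)² + 0.24² = 0.0784 + 0.1225 + 0.1936 + 0.0256 + 0.0576 = 0.4777
Uniqueness u² = 1 − h² = 1 − 0.4777 = 0.5223

0.522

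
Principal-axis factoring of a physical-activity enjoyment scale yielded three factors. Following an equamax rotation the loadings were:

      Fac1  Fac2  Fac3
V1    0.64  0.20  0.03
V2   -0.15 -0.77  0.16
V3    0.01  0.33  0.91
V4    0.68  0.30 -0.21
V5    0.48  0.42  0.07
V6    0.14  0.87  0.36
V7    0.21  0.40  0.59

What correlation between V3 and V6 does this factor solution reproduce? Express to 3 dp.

r̂ = Σ λ_i·λ_j across factors = (0.01)(0.14) + (0.33)(0.87) + (0.91)(0.36)
  = +0.0014 +0.2871 +0.3276 = 0.6161

0.616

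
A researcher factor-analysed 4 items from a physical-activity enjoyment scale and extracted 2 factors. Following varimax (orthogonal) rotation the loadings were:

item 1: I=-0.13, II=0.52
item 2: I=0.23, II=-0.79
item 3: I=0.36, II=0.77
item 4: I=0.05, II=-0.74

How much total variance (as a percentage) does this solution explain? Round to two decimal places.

Communalities: 0.2873, 0.6770, 0.7225, 0.5501; Σh² = 2.2369.
Total variance with 4 standardized items is 4, so the solution explains 2.2369/4 = 0.5592 = 55.92%.

55.92%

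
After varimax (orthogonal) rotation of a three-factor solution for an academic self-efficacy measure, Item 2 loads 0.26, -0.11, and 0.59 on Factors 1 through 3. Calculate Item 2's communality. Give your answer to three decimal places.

h² = 0.26² + (-0.11)² + 0.59² = 0.0676 + 0.0121 + 0.3481 = 0.4278

0.428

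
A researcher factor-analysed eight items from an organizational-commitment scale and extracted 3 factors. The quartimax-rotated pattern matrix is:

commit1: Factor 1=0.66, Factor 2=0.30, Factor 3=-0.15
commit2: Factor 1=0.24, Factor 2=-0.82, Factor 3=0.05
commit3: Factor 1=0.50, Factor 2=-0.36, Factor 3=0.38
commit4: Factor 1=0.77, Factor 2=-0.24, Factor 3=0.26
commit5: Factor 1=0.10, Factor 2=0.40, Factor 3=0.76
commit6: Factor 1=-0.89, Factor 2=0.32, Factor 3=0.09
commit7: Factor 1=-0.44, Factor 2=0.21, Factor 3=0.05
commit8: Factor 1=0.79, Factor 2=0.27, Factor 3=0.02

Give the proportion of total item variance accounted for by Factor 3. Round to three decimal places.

0.103

SS loadings for Factor 3 = (-0.15)² + 0.05² + 0.38² + 0.26² + 0.76² + 0.09² + 0.05² + 0.02² = 0.8256
Proportion of variance = 0.8256 / 8 = 0.1032.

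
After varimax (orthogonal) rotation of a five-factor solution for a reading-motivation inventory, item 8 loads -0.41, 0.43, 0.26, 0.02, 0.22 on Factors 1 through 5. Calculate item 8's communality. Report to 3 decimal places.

0.469

h² = (-0.41)² + 0.43² + 0.26² + 0.02² + 0.22² = 0.1681 + 0.1849 + 0.0676 + 0.0004 + 0.0484 = 0.4694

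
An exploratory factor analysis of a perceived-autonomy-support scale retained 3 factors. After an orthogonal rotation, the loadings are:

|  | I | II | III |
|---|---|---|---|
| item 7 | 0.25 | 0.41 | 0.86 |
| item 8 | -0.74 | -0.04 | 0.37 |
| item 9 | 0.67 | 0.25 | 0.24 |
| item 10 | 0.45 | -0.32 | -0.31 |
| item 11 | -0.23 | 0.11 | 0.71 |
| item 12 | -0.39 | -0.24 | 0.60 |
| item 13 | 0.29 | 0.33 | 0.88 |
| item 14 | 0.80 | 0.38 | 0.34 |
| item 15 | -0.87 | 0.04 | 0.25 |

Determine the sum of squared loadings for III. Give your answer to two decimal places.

2.85

SS loadings for III = 0.86² + 0.37² + 0.24² + (-0.31)² + 0.71² + 0.60² + 0.88² + 0.34² + 0.25² = 0.7396 + 0.1369 + 0.0576 + 0.0961 + 0.5041 + 0.3600 + 0.7744 + 0.1156 + 0.0625 = 2.8468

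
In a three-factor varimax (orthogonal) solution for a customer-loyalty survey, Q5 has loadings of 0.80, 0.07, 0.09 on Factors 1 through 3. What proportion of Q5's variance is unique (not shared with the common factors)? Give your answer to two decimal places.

0.35

h² = 0.80² + 0.07² + 0.09² = 0.6400 + 0.0049 + 0.0081 = 0.6530
Uniqueness u² = 1 − h² = 1 − 0.6530 = 0.3470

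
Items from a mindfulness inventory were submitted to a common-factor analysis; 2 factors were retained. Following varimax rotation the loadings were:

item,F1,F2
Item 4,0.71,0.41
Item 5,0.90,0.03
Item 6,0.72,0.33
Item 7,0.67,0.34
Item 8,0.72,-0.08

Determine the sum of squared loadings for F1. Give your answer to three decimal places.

SS loadings for F1 = 0.71² + 0.90² + 0.72² + 0.67² + 0.72² = 0.5041 + 0.8100 + 0.5184 + 0.4489 + 0.5184 = 2.7998

2.800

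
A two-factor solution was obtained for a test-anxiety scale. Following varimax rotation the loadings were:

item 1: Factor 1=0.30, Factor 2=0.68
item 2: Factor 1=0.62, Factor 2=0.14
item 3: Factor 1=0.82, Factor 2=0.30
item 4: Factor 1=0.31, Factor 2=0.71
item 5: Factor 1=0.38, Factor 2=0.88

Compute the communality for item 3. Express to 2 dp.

h² = 0.82² + 0.30² = 0.6724 + 0.0900 = 0.7624

0.76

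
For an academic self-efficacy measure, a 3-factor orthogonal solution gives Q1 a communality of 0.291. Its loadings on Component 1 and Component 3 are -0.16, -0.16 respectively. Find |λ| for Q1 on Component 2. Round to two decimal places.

0.49

Under orthogonal rotation h² = Σλ², so λ_Component 2² = h² − (0.0512) = 0.291 − 0.0512 = 0.2398.
|λ| = √0.2398 = 0.4897.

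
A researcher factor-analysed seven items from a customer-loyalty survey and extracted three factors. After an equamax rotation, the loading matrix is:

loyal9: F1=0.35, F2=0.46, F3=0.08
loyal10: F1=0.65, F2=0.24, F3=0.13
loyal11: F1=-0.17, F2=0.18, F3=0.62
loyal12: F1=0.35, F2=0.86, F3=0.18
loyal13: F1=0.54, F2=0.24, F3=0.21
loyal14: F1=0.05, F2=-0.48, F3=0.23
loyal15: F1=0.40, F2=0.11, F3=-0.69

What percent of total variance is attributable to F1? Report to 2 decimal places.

16.44%

SS loadings for F1 = 0.35² + 0.65² + (-0.17)² + 0.35² + 0.54² + 0.05² + 0.40² = 1.1505
With 7 standardized items, total variance = 7. Proportion = 1.1505/7 = 0.1644 → 16.44%.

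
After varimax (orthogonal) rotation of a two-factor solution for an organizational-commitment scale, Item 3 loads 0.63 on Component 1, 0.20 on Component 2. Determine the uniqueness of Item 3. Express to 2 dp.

h² = 0.63² + 0.20² = 0.3969 + 0.0400 = 0.4369
Uniqueness u² = 1 − h² = 1 − 0.4369 = 0.5631

0.56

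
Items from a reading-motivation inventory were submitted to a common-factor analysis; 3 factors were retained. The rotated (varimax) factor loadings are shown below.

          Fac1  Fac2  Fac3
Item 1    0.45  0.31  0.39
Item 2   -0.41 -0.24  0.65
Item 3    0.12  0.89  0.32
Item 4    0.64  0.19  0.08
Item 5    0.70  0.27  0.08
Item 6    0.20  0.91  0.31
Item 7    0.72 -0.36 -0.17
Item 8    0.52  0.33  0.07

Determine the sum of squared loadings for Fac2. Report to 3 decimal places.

SS loadings for Fac2 = 0.31² + (-0.24)² + 0.89² + 0.19² + 0.27² + 0.91² + (-0.36)² + 0.33² = 0.0961 + 0.0576 + 0.7921 + 0.0361 + 0.0729 + 0.8281 + 0.1296 + 0.1089 = 2.1214

2.121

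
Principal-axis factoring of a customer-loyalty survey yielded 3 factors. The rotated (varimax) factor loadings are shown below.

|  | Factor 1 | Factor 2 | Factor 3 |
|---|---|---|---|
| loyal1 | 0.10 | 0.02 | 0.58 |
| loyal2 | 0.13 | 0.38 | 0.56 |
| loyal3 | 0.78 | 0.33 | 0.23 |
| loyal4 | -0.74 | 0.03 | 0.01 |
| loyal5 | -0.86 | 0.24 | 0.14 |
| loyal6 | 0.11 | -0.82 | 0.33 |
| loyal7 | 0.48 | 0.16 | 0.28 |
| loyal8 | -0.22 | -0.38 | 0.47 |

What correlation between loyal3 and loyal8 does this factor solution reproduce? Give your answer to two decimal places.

r̂ = Σ λ_i·λ_j across factors = (0.78)(-0.22) + (0.33)(-0.38) + (0.23)(0.47)
  = -0.1716 -0.1254 +0.1081 = -0.1889

-0.19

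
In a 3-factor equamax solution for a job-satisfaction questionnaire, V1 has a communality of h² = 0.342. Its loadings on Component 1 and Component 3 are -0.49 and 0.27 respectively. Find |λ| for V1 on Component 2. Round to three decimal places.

Under orthogonal rotation h² = Σλ², so λ_Component 2² = h² − (0.3130) = 0.342 − 0.3130 = 0.0290.
|λ| = √0.0290 = 0.1703.

0.170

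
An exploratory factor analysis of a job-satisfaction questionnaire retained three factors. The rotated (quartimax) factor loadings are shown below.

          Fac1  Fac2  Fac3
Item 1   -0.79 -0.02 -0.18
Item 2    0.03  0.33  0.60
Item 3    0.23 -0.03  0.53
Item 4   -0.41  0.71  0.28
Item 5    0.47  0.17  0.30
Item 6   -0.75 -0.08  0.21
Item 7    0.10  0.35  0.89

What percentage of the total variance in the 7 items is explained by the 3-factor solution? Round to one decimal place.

Communalities: 0.6569, 0.4698, 0.3347, 0.7506, 0.3398, 0.6130, 0.9246; Σh² = 4.0894.
Total variance with 7 standardized items is 7, so the solution explains 4.0894/7 = 0.5842 = 58.42%.

58.4%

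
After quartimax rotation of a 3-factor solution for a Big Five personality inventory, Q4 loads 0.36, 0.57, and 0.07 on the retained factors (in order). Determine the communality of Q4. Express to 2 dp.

0.46

h² = 0.36² + 0.57² + 0.07² = 0.1296 + 0.3249 + 0.0049 = 0.4594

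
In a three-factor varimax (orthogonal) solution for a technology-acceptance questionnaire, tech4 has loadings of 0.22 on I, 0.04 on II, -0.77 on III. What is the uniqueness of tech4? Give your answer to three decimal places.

h² = 0.22² + 0.04² + (-0.77)² = 0.0484 + 0.0016 + 0.5929 = 0.6429
Uniqueness u² = 1 − h² = 1 − 0.6429 = 0.3571

0.357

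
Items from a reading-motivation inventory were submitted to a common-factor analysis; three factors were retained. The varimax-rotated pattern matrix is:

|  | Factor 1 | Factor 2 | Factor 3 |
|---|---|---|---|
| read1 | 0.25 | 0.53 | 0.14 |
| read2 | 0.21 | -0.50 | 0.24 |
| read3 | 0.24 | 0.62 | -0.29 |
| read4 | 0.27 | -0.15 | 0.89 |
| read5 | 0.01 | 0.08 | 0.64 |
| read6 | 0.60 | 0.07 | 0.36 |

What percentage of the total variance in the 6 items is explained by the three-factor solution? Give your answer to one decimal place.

Communalities: 0.3630, 0.3517, 0.5261, 0.8875, 0.4161, 0.4945; Σh² = 3.0389.
Total variance with 6 standardized items is 6, so the solution explains 3.0389/6 = 0.5065 = 50.65%.

50.6%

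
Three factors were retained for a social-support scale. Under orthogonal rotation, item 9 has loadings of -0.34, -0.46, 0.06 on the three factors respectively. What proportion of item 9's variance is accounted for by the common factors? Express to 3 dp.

0.331

h² = (-0.34)² + (-0.46)² + 0.06² = 0.1156 + 0.2116 + 0.0036 = 0.3308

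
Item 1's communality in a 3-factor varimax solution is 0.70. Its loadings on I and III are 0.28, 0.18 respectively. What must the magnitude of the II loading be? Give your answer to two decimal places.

Under orthogonal rotation h² = Σλ², so λ_II² = h² − (0.1108) = 0.70 − 0.1108 = 0.5892.
|λ| = √0.5892 = 0.7676.

0.77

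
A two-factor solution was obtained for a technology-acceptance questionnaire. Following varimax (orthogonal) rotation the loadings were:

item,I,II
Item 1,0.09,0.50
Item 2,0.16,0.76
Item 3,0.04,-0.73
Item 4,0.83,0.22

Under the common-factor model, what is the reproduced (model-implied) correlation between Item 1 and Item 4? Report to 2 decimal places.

r̂ = Σ λ_i·λ_j across factors = (0.09)(0.83) + (0.50)(0.22)
  = +0.0747 +0.1100 = 0.1847

0.18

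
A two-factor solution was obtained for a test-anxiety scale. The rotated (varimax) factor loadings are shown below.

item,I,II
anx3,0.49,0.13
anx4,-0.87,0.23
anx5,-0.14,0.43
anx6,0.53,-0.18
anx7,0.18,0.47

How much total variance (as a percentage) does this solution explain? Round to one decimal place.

Communalities: 0.2570, 0.8098, 0.2045, 0.3133, 0.2533; Σh² = 1.8379.
Total variance with 5 standardized items is 5, so the solution explains 1.8379/5 = 0.3676 = 36.76%.

36.8%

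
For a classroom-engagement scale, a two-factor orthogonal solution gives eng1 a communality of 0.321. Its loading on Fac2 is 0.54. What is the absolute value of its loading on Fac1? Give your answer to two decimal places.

0.17

Under orthogonal rotation h² = Σλ², so λ_Fac1² = h² − (0.2916) = 0.321 − 0.2916 = 0.0294.
|λ| = √0.0294 = 0.1715.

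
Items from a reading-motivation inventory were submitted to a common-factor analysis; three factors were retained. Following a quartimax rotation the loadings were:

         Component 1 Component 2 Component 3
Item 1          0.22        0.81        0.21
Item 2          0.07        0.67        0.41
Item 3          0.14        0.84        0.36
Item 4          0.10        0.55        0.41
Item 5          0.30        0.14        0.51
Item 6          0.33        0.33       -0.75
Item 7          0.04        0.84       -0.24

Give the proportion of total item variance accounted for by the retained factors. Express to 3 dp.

0.660

SS loadings by factor: 0.2834, 2.9472, 1.3901; total = 4.6207.
Total variance with 7 standardized items is 7, so the solution explains 4.6207/7 = 0.6601.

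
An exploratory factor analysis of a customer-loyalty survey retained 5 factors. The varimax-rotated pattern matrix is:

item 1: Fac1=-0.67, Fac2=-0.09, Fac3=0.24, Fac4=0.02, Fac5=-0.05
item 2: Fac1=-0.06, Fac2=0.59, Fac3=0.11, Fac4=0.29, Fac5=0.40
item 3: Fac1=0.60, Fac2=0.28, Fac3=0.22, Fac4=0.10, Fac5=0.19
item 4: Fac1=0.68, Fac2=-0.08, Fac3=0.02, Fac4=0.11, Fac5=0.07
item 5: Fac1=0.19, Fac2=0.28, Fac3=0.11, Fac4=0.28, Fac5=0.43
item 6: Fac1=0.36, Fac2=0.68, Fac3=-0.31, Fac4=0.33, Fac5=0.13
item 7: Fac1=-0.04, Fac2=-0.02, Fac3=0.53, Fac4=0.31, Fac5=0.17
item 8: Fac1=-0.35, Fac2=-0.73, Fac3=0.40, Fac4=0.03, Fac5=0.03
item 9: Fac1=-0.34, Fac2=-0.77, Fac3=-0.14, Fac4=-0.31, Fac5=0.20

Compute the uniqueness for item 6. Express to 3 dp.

h² = 0.36² + 0.68² + (-0.31)² + 0.33² + 0.13² = 0.1296 + 0.4624 + 0.0961 + 0.1089 + 0.0169 = 0.8139
Uniqueness u² = 1 − h² = 1 − 0.8139 = 0.1861

0.186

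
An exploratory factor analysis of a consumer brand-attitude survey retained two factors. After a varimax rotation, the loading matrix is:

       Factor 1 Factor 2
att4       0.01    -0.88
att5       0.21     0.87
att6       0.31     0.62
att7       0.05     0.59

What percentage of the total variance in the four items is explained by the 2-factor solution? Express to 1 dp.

60.2%

SS loadings by factor: 0.1428, 2.2638; total = 2.4066.
Total variance with 4 standardized items is 4, so the solution explains 2.4066/4 = 0.6017 = 60.16%.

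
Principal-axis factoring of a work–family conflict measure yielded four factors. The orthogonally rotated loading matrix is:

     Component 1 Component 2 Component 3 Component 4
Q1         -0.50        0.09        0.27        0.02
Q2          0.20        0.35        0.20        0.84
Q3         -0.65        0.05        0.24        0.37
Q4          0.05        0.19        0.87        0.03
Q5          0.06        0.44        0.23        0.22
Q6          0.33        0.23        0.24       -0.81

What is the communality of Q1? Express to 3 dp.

0.331

h² = (-0.50)² + 0.09² + 0.27² + 0.02² = 0.2500 + 0.0081 + 0.0729 + 0.0004 = 0.3314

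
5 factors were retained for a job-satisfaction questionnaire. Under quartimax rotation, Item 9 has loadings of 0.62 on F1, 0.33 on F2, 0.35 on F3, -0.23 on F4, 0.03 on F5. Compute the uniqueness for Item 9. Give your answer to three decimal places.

0.330

h² = 0.62² + 0.33² + 0.35² + (-0.23)² + 0.03² = 0.3844 + 0.1089 + 0.1225 + 0.0529 + 0.0009 = 0.6696
Uniqueness u² = 1 − h² = 1 − 0.6696 = 0.3304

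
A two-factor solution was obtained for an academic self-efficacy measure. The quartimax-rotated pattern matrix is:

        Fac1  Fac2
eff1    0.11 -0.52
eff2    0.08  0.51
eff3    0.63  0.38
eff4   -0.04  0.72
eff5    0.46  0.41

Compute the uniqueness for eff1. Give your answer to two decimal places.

h² = 0.11² + (-0.52)² = 0.0121 + 0.2704 = 0.2825
Uniqueness u² = 1 − h² = 1 − 0.2825 = 0.7175

0.72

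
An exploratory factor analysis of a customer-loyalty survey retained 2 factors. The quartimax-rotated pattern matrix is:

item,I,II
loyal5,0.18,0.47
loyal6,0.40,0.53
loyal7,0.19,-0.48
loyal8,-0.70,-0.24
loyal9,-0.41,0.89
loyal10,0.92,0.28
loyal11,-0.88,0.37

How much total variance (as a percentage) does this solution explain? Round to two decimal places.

Communalities: 0.2533, 0.4409, 0.2665, 0.5476, 0.9602, 0.9248, 0.9113; Σh² = 4.3046.
Total variance with 7 standardized items is 7, so the solution explains 4.3046/7 = 0.6149 = 61.49%.

61.49%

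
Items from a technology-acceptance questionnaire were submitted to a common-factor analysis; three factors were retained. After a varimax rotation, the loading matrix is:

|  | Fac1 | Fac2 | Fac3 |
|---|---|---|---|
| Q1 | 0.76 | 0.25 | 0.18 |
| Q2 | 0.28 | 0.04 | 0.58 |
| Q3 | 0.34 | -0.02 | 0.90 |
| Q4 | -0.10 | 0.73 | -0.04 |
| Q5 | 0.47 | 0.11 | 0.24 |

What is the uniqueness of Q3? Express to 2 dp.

h² = 0.34² + (-0.02)² + 0.90² = 0.1156 + 0.0004 + 0.8100 = 0.9260
Uniqueness u² = 1 − h² = 1 − 0.9260 = 0.0740

0.07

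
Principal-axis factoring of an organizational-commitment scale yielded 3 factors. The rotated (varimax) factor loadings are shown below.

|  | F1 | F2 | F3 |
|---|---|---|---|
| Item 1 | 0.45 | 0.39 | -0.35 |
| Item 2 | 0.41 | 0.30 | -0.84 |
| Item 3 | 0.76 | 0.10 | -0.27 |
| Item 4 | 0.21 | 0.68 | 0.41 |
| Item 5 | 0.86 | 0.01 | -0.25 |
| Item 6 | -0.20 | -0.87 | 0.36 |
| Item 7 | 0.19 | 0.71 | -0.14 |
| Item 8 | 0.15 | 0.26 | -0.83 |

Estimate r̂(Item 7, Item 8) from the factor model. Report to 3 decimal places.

0.329

r̂ = Σ λ_i·λ_j across factors = (0.19)(0.15) + (0.71)(0.26) + (-0.14)(-0.83)
  = +0.0285 +0.1846 +0.1162 = 0.3293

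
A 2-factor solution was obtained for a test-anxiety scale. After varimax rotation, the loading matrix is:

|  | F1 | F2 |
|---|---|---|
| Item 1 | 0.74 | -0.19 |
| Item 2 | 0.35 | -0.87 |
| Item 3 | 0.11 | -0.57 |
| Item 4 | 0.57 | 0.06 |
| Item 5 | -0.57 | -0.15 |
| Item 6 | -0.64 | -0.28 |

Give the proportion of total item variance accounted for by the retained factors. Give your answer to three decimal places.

0.494

Communalities: 0.5837, 0.8794, 0.3370, 0.3285, 0.3474, 0.4880; Σh² = 2.9640.
Total variance with 6 standardized items is 6, so the solution explains 2.9640/6 = 0.4940.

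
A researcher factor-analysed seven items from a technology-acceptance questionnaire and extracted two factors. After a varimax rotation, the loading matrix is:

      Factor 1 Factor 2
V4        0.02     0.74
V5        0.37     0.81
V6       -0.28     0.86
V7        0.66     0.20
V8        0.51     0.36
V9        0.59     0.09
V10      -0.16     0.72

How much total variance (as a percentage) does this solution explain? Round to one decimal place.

SS loadings by factor: 1.2851, 2.6394; total = 3.9245.
Total variance with 7 standardized items is 7, so the solution explains 3.9245/7 = 0.5606 = 56.06%.

56.1%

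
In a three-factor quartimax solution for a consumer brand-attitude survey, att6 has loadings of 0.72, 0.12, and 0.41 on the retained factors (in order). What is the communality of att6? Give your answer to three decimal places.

0.701

h² = 0.72² + 0.12² + 0.41² = 0.5184 + 0.0144 + 0.1681 = 0.7009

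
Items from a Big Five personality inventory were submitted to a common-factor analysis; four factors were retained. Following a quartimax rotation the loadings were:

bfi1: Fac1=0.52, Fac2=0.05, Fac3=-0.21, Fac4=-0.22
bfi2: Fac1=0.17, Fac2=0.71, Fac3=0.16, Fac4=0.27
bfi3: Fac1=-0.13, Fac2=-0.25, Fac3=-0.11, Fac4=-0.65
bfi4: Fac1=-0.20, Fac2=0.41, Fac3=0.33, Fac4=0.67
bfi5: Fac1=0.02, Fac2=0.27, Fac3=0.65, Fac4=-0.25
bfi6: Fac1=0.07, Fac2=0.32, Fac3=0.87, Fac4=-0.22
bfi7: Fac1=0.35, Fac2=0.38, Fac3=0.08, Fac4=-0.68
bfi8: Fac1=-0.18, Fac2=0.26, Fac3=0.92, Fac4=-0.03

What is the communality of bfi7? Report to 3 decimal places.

h² = 0.35² + 0.38² + 0.08² + (-0.68)² = 0.1225 + 0.1444 + 0.0064 + 0.4624 = 0.7357

0.736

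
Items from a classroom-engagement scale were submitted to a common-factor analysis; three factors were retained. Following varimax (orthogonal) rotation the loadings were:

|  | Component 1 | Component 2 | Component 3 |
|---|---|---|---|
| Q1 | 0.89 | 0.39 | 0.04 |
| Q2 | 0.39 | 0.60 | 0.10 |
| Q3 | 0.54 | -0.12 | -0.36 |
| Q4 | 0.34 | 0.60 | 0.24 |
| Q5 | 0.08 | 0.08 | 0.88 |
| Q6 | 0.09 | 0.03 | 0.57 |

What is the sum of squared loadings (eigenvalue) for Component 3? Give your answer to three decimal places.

1.298

SS loadings for Component 3 = 0.04² + 0.10² + (-0.36)² + 0.24² + 0.88² + 0.57² = 0.0016 + 0.0100 + 0.1296 + 0.0576 + 0.7744 + 0.3249 = 1.2981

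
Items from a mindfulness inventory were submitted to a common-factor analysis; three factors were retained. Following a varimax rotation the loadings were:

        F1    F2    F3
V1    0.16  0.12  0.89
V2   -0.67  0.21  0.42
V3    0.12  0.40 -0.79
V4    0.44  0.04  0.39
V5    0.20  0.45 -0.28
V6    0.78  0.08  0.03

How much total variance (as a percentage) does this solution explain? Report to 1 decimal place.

59.7%

Communalities: 0.8321, 0.6694, 0.7985, 0.3473, 0.3209, 0.6157; Σh² = 3.5839.
Total variance with 6 standardized items is 6, so the solution explains 3.5839/6 = 0.5973 = 59.73%.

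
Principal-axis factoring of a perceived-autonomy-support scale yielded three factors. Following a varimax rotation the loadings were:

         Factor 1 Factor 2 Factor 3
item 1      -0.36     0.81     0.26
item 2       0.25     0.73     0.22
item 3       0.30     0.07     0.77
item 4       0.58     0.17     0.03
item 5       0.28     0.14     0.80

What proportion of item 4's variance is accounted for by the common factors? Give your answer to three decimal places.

h² = 0.58² + 0.17² + 0.03² = 0.3364 + 0.0289 + 0.0009 = 0.3662

0.366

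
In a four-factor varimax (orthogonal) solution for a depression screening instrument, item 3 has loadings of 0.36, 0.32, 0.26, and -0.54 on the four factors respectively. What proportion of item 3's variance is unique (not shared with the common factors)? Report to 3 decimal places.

0.409

h² = 0.36² + 0.32² + 0.26² + (-0.54)² = 0.1296 + 0.1024 + 0.0676 + 0.2916 = 0.5912
Uniqueness u² = 1 − h² = 1 − 0.5912 = 0.4088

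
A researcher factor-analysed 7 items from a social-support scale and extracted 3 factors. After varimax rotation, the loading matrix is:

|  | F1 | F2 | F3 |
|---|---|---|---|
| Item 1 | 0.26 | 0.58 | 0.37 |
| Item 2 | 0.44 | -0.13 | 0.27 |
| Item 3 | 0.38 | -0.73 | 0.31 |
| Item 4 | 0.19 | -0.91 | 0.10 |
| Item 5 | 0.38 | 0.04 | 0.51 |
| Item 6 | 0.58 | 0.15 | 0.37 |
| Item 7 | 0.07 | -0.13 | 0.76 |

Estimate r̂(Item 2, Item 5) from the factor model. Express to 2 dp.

r̂ = Σ λ_i·λ_j across factors = (0.44)(0.38) + (-0.13)(0.04) + (0.27)(0.51)
  = +0.1672 -0.0052 +0.1377 = 0.2997

0.30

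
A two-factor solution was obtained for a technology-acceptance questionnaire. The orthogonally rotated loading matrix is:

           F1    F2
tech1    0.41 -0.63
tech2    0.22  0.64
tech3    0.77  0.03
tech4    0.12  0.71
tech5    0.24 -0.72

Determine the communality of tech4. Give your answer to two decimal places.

0.52

h² = 0.12² + 0.71² = 0.0144 + 0.5041 = 0.5185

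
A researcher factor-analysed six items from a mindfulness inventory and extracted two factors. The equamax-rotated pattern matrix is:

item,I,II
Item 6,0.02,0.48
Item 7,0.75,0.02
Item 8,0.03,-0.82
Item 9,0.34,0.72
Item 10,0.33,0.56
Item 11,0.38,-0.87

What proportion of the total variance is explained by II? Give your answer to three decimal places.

0.415

SS loadings for II = 0.48² + 0.02² + (-0.82)² + 0.72² + 0.56² + (-0.87)² = 2.4921
Proportion of variance = 2.4921 / 6 = 0.4153.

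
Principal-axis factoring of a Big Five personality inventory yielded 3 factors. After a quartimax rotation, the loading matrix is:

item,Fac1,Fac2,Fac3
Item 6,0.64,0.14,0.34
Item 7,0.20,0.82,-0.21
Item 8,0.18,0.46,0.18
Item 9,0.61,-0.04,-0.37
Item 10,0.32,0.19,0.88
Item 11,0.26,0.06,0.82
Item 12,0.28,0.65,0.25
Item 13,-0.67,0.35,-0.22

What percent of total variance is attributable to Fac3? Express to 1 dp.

SS loadings for Fac3 = 0.34² + (-0.21)² + 0.18² + (-0.37)² + 0.88² + 0.82² + 0.25² + (-0.22)² = 1.8867
With 8 standardized items, total variance = 8. Proportion = 1.8867/8 = 0.2358 → 23.58%.

23.6%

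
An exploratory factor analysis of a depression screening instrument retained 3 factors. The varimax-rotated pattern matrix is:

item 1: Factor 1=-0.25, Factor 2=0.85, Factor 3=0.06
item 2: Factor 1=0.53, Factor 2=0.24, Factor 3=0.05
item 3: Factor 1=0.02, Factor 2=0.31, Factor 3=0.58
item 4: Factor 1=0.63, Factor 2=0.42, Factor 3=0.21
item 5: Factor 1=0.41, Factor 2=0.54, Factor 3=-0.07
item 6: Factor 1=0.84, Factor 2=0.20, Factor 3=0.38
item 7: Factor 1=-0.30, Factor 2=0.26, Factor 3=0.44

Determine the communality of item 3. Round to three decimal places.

0.433

h² = 0.02² + 0.31² + 0.58² = 0.0004 + 0.0961 + 0.3364 = 0.4329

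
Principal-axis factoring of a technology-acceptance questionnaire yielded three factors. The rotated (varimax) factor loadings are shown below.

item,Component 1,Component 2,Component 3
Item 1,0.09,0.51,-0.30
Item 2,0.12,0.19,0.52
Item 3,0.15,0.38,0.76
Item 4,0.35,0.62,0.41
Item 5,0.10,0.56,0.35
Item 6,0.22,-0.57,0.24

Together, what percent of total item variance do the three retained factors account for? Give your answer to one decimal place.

SS loadings by factor: 0.2259, 1.4635, 1.2862; total = 2.9756.
Total variance with 6 standardized items is 6, so the solution explains 2.9756/6 = 0.4959 = 49.59%.

49.6%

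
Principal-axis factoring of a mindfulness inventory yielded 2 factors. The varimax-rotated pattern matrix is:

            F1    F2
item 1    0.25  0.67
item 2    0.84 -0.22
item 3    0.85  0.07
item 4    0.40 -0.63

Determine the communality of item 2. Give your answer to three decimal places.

0.754

h² = 0.84² + (-0.22)² = 0.7056 + 0.0484 = 0.7540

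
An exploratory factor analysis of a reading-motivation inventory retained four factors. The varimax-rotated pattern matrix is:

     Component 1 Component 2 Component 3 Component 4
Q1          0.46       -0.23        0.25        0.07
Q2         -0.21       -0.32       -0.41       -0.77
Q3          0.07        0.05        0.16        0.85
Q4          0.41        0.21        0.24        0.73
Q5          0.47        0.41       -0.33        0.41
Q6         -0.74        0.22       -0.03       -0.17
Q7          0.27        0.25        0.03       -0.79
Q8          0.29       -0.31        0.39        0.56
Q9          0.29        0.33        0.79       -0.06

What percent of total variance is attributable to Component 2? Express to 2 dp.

SS loadings for Component 2 = (-0.23)² + (-0.32)² + 0.05² + 0.21² + 0.41² + 0.22² + 0.25² + (-0.31)² + 0.33² = 0.6859
With 9 standardized items, total variance = 9. Proportion = 0.6859/9 = 0.0762 → 7.62%.

7.62%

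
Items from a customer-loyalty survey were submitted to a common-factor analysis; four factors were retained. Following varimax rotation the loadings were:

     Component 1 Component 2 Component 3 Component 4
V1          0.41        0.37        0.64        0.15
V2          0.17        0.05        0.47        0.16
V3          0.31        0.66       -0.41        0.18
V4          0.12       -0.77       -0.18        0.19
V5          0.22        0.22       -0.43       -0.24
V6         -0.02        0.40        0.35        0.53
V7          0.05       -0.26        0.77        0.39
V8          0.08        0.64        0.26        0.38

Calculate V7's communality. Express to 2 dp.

h² = 0.05² + (-0.26)² + 0.77² + 0.39² = 0.0025 + 0.0676 + 0.5929 + 0.1521 = 0.8151

0.82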